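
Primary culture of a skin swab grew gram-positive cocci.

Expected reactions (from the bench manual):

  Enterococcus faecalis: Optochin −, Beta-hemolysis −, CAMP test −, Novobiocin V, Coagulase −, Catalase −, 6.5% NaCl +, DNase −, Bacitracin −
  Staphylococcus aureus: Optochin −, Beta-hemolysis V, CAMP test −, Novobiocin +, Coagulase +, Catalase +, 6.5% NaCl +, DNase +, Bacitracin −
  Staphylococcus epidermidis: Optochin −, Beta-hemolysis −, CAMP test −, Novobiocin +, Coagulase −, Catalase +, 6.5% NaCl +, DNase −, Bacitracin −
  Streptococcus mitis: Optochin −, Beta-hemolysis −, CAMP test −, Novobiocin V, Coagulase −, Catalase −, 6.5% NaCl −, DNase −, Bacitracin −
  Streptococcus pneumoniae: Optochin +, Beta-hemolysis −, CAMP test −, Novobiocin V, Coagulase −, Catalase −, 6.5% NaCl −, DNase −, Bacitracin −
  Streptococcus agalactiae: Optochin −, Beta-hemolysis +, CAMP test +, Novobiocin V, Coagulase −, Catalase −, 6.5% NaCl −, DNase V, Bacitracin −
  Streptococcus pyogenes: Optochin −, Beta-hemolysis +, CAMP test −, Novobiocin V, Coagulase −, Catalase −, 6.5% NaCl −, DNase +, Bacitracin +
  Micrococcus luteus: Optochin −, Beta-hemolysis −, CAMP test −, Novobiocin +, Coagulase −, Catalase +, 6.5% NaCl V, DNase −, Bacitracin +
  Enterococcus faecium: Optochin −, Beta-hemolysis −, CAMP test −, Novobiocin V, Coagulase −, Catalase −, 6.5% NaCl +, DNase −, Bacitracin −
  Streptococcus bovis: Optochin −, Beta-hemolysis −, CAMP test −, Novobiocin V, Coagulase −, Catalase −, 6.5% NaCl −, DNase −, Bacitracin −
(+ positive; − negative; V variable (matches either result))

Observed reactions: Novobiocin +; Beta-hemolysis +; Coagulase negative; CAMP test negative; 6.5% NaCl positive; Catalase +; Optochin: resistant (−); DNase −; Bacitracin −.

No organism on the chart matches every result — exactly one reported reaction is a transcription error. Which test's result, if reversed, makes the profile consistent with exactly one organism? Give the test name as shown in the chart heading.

Beta-hemolysis

As reported, no row in the chart matches all 9 reactions.
Reversing Novobiocin → still no organism matches.
Reversing 6.5% NaCl → still no organism matches.
Reversing Bacitracin → still no organism matches.
Reversing Beta-hemolysis (to −) → unique match: Staphylococcus epidermidis.
Reversing Optochin → still no organism matches.
Reversing Catalase → still no organism matches.
Reversing DNase → still no organism matches.
Reversing Coagulase → still no organism matches.
Reversing CAMP test → still no organism matches.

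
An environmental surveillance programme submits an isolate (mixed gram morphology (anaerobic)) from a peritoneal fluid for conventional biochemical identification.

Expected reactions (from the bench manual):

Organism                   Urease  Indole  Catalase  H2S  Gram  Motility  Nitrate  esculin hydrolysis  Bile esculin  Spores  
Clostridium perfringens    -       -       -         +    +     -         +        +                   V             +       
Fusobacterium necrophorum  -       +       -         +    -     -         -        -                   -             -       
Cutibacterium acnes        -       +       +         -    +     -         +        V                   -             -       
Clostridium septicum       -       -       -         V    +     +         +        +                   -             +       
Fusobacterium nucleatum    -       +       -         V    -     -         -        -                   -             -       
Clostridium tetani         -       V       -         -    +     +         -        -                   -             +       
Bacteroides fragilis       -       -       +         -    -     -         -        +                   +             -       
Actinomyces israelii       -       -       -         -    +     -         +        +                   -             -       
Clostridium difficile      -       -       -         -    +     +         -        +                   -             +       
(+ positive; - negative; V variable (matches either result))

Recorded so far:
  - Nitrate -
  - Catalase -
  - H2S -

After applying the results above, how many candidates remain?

H2S -: excludes Clostridium perfringens, Fusobacterium necrophorum — 7 left.
Catalase -: excludes Cutibacterium acnes, Bacteroides fragilis — 5 left.
Nitrate -: excludes Clostridium septicum, Actinomyces israelii — 3 left.
Still consistent: Clostridium difficile, Clostridium tetani, Fusobacterium nucleatum.

3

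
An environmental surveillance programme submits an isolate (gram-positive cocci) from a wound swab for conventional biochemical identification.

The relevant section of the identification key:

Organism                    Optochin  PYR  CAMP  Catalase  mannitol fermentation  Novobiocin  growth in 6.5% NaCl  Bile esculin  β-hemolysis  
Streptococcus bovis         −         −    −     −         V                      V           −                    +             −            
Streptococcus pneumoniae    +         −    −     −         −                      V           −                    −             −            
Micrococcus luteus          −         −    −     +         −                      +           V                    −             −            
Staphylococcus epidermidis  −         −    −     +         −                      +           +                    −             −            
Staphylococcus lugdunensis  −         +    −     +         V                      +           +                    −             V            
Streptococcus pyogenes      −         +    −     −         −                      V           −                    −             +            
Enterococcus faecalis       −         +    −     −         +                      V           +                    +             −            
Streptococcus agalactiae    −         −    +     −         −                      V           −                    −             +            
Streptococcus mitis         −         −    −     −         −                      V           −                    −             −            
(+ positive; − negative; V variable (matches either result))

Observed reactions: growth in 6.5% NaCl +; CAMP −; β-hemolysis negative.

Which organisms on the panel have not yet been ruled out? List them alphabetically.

Enterococcus faecalis, Micrococcus luteus, Staphylococcus epidermidis, Staphylococcus lugdunensis

β-hemolysis −: excludes Streptococcus pyogenes, Streptococcus agalactiae — 7 left.
growth in 6.5% NaCl +: excludes Streptococcus bovis, Streptococcus pneumoniae, Streptococcus mitis — 4 left.
CAMP −: all 4 remaining candidates are consistent.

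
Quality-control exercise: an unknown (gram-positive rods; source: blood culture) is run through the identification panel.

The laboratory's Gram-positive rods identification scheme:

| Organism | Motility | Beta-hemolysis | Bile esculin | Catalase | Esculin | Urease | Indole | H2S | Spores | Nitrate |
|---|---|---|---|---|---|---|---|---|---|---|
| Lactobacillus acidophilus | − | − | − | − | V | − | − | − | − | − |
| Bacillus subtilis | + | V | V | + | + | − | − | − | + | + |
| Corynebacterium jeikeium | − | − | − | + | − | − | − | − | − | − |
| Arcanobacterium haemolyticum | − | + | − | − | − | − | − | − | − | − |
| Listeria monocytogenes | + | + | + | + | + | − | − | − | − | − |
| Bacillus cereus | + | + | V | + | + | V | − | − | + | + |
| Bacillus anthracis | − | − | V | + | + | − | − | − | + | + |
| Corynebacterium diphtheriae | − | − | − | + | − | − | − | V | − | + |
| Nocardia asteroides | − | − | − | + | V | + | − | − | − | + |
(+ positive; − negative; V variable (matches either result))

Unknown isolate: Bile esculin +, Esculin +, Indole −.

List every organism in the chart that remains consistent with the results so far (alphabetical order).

Bacillus anthracis, Bacillus cereus, Bacillus subtilis, Listeria monocytogenes

Esculin +: excludes Corynebacterium jeikeium, Arcanobacterium haemolyticum, Corynebacterium diphtheriae — 6 left.
Bile esculin +: excludes Lactobacillus acidophilus, Nocardia asteroides — 4 left.
Indole −: all 4 remaining candidates are consistent.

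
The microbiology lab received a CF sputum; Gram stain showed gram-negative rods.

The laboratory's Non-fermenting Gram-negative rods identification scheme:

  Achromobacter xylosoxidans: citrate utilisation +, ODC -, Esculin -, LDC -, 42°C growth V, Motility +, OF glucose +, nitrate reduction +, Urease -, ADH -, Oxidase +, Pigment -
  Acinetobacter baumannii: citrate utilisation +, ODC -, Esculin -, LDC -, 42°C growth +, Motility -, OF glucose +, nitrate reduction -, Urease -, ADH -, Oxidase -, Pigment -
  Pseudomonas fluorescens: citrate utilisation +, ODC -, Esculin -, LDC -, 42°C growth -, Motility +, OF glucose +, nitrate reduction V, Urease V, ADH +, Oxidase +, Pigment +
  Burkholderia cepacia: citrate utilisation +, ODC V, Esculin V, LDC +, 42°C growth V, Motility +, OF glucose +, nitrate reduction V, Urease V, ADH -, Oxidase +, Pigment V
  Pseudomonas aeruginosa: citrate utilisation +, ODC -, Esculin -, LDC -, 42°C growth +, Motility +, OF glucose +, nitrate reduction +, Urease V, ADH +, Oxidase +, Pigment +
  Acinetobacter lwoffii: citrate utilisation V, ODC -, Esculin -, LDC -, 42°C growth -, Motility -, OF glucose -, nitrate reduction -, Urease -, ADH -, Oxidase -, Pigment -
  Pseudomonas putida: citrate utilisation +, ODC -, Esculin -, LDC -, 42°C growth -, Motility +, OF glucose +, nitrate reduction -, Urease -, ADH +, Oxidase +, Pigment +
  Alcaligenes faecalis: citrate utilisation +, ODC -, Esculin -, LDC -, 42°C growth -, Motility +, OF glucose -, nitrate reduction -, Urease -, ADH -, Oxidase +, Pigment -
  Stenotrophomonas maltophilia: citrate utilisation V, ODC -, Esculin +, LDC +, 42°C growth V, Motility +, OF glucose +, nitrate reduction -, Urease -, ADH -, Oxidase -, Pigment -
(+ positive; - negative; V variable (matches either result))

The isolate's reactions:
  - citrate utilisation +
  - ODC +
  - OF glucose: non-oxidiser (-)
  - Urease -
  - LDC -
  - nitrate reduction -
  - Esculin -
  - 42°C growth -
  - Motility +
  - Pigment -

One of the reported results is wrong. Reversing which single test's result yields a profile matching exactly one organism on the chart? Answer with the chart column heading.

ODC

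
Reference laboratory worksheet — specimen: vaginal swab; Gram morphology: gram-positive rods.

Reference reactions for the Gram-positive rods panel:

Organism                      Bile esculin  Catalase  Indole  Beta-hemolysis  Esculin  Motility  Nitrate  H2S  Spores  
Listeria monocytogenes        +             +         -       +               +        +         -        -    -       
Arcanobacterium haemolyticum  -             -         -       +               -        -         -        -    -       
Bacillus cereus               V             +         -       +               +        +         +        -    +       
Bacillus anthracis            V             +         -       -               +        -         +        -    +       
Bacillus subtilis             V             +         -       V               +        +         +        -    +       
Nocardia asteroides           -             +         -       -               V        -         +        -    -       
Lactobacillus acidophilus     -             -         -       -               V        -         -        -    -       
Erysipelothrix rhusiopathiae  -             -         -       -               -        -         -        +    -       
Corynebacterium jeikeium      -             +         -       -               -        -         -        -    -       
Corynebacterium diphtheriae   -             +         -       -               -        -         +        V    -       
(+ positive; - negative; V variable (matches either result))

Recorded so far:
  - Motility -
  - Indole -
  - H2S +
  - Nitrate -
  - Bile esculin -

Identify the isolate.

Erysipelothrix rhusiopathiae

Indole -: all 10 remaining candidates are consistent.
H2S +: excludes 8 organisms — 2 left.
Motility -: all 2 remaining candidates are consistent.
Bile esculin -: all 2 remaining candidates are consistent.
Nitrate -: excludes Corynebacterium diphtheriae — 1 left.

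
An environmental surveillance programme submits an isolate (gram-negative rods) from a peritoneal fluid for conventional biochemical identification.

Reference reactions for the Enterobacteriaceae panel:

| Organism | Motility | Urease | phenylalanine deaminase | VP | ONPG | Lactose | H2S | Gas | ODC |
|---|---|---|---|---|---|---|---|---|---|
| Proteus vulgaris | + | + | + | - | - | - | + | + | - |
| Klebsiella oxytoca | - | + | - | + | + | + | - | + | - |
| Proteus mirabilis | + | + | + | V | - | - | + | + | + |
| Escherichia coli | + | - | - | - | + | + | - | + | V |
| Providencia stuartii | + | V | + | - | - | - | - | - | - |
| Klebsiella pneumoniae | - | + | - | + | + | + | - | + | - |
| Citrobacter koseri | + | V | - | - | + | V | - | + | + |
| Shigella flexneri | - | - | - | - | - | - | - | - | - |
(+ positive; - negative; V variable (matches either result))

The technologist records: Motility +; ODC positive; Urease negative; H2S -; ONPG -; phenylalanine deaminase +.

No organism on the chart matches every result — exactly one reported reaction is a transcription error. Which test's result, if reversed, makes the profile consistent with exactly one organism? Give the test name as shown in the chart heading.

ODC

As reported, no row in the chart matches all 6 reactions.
Reversing Urease → still no organism matches.
Reversing Motility → still no organism matches.
Reversing phenylalanine deaminase → still no organism matches.
Reversing H2S → still no organism matches.
Reversing ONPG → still no organism matches.
Reversing ODC (to -) → unique match: Providencia stuartii.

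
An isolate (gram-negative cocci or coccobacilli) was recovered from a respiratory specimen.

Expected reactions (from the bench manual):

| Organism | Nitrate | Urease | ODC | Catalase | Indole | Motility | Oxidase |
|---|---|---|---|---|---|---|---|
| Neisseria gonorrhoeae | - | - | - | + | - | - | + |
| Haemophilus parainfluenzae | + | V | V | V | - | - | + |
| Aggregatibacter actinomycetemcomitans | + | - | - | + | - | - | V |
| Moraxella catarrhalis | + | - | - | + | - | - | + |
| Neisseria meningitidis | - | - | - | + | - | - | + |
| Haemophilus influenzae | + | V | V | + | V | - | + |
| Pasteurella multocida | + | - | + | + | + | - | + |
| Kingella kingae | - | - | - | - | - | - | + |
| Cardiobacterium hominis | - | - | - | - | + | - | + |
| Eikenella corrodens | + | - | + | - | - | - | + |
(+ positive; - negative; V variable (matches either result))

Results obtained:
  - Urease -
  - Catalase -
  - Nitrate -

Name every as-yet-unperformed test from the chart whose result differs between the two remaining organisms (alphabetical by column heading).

Catalase -: excludes 6 organisms — 4 left.
Nitrate -: excludes Haemophilus parainfluenzae, Eikenella corrodens — 2 left.
Urease -: all 2 remaining candidates are consistent.
Two candidates remain: Cardiobacterium hominis and Kingella kingae.
  ODC: - vs - — same for both, does not separate.
  Indole: Cardiobacterium hominis +, Kingella kingae - — discriminates.
  Motility: - vs - — same for both, does not separate.
  Oxidase: + vs + — same for both, does not separate.

Indole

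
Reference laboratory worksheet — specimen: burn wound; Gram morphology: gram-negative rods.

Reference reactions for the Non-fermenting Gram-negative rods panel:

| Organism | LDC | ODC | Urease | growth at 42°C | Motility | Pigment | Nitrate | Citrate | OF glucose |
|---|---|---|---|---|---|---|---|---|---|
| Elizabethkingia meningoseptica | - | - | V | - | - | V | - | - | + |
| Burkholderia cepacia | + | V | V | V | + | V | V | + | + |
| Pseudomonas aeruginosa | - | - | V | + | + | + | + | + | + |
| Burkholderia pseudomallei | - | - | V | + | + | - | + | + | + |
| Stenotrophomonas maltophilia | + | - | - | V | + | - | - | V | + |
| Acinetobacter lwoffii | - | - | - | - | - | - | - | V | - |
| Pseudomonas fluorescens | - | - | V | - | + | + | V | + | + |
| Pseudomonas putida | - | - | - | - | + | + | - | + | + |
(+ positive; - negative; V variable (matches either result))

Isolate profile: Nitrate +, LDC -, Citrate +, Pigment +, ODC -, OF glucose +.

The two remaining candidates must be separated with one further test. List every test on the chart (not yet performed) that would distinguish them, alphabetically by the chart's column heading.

ODC -: all 8 remaining candidates are consistent.
Nitrate +: excludes Elizabethkingia meningoseptica, Stenotrophomonas maltophilia, Acinetobacter lwoffii, Pseudomonas putida — 4 left.
OF glucose +: all 4 remaining candidates are consistent.
Citrate +: all 4 remaining candidates are consistent.
Pigment +: excludes Burkholderia pseudomallei — 3 left.
LDC -: excludes Burkholderia cepacia — 2 left.
Two candidates remain: Pseudomonas aeruginosa and Pseudomonas fluorescens.
  Urease: V vs V — variable for at least one, does not separate.
  growth at 42°C: Pseudomonas aeruginosa +, Pseudomonas fluorescens - — discriminates.
  Motility: + vs + — same for both, does not separate.

growth at 42°C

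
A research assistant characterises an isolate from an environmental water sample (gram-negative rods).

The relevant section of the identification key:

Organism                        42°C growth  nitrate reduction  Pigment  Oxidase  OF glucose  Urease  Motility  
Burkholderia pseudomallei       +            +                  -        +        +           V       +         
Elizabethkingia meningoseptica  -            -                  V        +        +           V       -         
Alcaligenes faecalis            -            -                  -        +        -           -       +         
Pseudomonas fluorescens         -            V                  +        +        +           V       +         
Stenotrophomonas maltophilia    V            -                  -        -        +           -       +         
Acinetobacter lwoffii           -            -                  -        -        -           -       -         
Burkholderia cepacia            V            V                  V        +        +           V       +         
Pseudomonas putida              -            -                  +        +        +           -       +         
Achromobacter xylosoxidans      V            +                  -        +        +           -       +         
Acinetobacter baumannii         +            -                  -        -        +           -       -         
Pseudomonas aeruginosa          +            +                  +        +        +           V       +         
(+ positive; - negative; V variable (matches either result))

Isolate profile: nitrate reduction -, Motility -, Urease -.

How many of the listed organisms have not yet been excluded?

3

Urease -: all 11 remaining candidates are consistent.
nitrate reduction -: excludes Burkholderia pseudomallei, Achromobacter xylosoxidans, Pseudomonas aeruginosa — 8 left.
Motility -: excludes 5 organisms — 3 left.
Still consistent: Acinetobacter baumannii, Acinetobacter lwoffii, Elizabethkingia meningoseptica.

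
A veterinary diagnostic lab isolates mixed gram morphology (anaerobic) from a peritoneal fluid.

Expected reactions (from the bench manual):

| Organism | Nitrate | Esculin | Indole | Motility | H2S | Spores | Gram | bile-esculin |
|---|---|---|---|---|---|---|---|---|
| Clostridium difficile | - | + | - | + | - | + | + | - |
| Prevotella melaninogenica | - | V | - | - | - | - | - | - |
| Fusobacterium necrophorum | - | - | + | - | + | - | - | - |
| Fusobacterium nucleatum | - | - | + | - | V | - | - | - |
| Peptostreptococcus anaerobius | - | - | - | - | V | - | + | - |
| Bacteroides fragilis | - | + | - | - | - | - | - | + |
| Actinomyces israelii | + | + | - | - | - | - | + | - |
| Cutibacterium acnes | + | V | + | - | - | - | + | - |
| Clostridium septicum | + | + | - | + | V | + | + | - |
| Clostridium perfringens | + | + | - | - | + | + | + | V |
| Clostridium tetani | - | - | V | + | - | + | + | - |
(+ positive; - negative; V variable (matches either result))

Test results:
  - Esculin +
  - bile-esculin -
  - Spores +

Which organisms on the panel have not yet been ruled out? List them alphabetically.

Spores +: excludes 7 organisms — 4 left.
Esculin +: excludes Clostridium tetani — 3 left.
bile-esculin -: all 3 remaining candidates are consistent.

Clostridium difficile, Clostridium perfringens, Clostridium septicum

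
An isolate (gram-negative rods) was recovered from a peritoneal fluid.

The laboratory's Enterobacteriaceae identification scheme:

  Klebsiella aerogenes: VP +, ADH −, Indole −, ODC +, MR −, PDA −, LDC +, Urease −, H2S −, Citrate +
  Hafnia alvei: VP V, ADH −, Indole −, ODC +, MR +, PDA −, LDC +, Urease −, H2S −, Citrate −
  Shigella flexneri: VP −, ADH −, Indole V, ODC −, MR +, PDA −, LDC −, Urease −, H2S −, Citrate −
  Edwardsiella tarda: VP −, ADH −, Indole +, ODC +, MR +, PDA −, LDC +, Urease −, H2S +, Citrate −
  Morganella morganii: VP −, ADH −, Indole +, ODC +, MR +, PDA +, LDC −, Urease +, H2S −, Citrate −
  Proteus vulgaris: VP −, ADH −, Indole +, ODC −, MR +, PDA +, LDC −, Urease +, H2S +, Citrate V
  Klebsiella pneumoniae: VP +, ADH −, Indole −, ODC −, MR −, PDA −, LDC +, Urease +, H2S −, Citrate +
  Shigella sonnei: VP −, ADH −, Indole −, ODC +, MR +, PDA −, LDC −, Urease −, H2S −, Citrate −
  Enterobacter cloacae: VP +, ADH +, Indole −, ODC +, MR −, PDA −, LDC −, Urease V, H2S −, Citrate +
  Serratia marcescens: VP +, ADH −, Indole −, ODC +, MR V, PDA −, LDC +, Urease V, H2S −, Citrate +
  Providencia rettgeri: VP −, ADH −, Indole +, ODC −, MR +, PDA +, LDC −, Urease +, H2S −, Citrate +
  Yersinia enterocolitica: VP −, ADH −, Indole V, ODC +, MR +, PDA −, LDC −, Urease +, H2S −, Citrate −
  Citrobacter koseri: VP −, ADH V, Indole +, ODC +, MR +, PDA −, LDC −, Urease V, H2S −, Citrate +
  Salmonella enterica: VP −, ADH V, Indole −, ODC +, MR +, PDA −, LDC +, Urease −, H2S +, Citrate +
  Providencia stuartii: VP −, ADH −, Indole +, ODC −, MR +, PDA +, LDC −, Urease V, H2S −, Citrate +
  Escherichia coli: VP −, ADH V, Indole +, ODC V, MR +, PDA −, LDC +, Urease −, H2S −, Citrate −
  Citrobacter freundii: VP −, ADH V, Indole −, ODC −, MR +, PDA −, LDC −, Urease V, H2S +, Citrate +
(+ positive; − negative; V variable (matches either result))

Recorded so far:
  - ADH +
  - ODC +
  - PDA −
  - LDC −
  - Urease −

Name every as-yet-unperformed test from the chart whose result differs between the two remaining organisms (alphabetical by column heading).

PDA −: excludes Morganella morganii, Proteus vulgaris, Providencia rettgeri, Providencia stuartii — 13 left.
ODC +: excludes Shigella flexneri, Klebsiella pneumoniae, Citrobacter freundii — 10 left.
Urease −: excludes Yersinia enterocolitica — 9 left.
ADH +: excludes 5 organisms — 4 left.
LDC −: excludes Salmonella enterica, Escherichia coli — 2 left.
Two candidates remain: Citrobacter koseri and Enterobacter cloacae.
  VP: Citrobacter koseri −, Enterobacter cloacae + — discriminates.
  Indole: Citrobacter koseri +, Enterobacter cloacae − — discriminates.
  MR: Citrobacter koseri +, Enterobacter cloacae − — discriminates.
  H2S: − vs − — same for both, does not separate.
  Citrate: + vs + — same for both, does not separate.

Indole, MR, VP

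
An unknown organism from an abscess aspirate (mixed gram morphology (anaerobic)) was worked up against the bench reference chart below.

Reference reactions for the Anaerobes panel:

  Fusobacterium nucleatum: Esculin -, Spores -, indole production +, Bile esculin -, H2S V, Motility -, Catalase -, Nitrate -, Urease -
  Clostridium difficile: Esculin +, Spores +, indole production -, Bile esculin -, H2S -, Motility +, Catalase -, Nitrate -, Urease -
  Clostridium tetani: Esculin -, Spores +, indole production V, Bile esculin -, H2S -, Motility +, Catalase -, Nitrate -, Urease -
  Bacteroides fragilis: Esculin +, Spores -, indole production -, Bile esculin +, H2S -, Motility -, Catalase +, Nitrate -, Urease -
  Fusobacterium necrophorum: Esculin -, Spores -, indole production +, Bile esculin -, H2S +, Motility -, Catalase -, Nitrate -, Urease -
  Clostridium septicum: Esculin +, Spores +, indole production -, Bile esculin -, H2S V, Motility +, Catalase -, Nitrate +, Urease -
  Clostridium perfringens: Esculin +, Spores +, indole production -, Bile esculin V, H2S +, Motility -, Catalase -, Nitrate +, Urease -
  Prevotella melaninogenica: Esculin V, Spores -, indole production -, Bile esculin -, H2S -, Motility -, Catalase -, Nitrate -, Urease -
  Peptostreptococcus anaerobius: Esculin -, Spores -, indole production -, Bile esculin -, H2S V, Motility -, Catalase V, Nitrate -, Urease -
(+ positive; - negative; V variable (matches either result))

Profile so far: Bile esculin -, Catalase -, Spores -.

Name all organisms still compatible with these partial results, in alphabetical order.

Bile esculin -: excludes Bacteroides fragilis — 8 left.
Spores -: excludes Clostridium difficile, Clostridium tetani, Clostridium septicum, Clostridium perfringens — 4 left.
Catalase -: all 4 remaining candidates are consistent.

Fusobacterium necrophorum, Fusobacterium nucleatum, Peptostreptococcus anaerobius, Prevotella melaninogenica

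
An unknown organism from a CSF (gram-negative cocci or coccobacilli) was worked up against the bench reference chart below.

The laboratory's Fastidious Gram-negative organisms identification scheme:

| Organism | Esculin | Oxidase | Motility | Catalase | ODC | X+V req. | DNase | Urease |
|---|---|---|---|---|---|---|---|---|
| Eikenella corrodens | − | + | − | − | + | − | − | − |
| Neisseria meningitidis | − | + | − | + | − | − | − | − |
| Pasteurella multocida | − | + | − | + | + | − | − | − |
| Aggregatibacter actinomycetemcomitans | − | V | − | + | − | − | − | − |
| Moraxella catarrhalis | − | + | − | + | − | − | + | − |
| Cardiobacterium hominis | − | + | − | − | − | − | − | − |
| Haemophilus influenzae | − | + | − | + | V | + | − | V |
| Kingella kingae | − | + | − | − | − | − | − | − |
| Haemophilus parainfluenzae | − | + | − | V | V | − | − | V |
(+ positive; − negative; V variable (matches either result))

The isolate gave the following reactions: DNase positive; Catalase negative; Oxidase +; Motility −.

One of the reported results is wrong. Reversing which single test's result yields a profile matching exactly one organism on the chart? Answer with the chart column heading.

As reported, no row in the chart matches all 4 reactions.
Reversing DNase → 4 organisms match (not unique).
Reversing Motility → still no organism matches.
Reversing Catalase (to +) → unique match: Moraxella catarrhalis.
Reversing Oxidase → still no organism matches.

Catalase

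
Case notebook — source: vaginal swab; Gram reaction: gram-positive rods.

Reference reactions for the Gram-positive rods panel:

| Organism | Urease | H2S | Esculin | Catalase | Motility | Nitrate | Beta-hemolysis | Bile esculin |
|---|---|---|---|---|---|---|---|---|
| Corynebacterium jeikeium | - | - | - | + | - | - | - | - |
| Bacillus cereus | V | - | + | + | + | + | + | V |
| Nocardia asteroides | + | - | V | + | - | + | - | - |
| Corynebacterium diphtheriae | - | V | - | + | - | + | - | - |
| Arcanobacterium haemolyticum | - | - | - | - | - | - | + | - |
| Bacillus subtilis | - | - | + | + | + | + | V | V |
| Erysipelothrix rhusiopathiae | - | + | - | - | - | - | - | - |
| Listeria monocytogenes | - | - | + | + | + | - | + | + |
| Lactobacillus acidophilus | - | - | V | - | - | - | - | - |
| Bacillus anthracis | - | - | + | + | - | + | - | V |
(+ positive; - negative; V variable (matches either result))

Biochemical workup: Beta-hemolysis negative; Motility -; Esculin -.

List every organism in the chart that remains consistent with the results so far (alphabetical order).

Corynebacterium diphtheriae, Corynebacterium jeikeium, Erysipelothrix rhusiopathiae, Lactobacillus acidophilus, Nocardia asteroides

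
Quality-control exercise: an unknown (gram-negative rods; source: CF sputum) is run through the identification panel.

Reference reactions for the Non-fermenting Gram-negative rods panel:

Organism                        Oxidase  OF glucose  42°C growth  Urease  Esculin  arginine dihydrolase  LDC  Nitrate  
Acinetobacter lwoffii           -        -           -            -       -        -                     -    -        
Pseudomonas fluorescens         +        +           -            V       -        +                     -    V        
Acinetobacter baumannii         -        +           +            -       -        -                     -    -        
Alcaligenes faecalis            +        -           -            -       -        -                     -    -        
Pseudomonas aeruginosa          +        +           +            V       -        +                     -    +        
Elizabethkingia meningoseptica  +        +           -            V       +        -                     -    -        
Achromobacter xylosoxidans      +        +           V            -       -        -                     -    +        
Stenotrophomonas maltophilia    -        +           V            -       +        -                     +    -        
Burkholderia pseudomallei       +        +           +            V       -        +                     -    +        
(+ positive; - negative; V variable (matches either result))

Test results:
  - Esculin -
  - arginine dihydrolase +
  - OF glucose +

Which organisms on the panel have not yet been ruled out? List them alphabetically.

Burkholderia pseudomallei, Pseudomonas aeruginosa, Pseudomonas fluorescens

arginine dihydrolase +: excludes 6 organisms — 3 left.
OF glucose +: all 3 remaining candidates are consistent.
Esculin -: all 3 remaining candidates are consistent.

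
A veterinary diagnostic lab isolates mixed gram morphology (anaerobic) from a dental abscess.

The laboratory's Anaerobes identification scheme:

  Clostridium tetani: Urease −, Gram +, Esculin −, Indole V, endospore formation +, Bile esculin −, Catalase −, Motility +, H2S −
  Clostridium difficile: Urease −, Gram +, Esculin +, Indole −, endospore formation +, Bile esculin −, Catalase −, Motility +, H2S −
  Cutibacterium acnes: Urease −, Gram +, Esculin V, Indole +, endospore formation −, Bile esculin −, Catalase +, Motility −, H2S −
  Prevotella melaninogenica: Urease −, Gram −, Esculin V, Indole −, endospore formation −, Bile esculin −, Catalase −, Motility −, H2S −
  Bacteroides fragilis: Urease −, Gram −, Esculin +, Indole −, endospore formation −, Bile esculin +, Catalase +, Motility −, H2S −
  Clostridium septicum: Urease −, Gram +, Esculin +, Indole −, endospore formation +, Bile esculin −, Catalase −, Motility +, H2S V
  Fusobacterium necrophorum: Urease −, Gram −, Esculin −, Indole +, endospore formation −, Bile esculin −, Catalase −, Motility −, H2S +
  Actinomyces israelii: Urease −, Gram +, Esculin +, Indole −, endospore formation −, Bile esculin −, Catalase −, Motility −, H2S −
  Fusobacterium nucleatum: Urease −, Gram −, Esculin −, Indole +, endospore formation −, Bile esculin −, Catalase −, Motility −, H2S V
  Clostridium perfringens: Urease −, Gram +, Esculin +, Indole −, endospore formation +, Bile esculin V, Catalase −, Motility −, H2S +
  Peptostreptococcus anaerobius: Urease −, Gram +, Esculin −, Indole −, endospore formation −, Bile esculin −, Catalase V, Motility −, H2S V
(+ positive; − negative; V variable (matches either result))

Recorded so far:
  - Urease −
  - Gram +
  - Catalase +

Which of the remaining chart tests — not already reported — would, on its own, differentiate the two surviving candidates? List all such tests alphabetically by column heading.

Indole

Urease −: all 11 remaining candidates are consistent.
Gram +: excludes Prevotella melaninogenica, Bacteroides fragilis, Fusobacterium necrophorum, Fusobacterium nucleatum — 7 left.
Catalase +: excludes 5 organisms — 2 left.
Two candidates remain: Cutibacterium acnes and Peptostreptococcus anaerobius.
  Esculin: V vs − — variable for at least one, does not separate.
  Indole: Cutibacterium acnes +, Peptostreptococcus anaerobius − — discriminates.
  endospore formation: − vs − — same for both, does not separate.
  Bile esculin: − vs − — same for both, does not separate.
  Motility: − vs − — same for both, does not separate.
  H2S: − vs V — variable for at least one, does not separate.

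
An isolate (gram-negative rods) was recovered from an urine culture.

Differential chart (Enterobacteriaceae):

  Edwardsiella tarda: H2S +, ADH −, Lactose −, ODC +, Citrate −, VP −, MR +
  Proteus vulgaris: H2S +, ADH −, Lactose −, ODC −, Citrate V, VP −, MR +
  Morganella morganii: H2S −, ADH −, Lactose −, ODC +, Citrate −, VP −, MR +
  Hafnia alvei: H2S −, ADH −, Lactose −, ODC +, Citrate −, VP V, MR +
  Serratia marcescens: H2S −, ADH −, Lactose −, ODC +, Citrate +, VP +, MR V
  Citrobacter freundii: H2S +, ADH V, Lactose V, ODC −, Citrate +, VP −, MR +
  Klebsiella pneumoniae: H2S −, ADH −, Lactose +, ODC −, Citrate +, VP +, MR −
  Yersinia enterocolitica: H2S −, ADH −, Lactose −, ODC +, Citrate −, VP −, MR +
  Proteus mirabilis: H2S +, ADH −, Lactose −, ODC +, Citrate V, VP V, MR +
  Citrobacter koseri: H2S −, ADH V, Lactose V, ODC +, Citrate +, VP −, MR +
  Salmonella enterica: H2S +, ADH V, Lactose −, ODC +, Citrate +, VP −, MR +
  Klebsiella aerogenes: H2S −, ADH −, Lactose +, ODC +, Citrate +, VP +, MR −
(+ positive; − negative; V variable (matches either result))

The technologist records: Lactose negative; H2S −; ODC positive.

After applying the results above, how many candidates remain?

5

Lactose −: excludes Klebsiella pneumoniae, Klebsiella aerogenes — 10 left.
H2S −: excludes 5 organisms — 5 left.
ODC +: all 5 remaining candidates are consistent.
Still consistent: Citrobacter koseri, Hafnia alvei, Morganella morganii, Serratia marcescens, Yersinia enterocolitica.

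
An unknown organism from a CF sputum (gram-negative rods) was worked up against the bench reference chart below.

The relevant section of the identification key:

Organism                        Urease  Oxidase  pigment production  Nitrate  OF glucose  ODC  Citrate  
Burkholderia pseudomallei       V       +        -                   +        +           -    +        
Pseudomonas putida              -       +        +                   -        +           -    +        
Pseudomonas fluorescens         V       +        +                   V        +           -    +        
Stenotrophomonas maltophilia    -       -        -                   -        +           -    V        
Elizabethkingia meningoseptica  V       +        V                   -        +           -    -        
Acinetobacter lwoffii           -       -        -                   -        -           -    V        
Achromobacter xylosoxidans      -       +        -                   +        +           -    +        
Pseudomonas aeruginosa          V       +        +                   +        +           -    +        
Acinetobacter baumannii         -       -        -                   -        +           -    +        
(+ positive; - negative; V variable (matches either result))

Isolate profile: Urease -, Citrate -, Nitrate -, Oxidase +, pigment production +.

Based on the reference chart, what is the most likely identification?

Elizabethkingia meningoseptica

Citrate -: excludes 6 organisms — 3 left.
Oxidase +: excludes Stenotrophomonas maltophilia, Acinetobacter lwoffii — 1 left.
Urease -: the one remaining candidate is consistent.
Nitrate -: the one remaining candidate is consistent.
pigment production +: the one remaining candidate is consistent.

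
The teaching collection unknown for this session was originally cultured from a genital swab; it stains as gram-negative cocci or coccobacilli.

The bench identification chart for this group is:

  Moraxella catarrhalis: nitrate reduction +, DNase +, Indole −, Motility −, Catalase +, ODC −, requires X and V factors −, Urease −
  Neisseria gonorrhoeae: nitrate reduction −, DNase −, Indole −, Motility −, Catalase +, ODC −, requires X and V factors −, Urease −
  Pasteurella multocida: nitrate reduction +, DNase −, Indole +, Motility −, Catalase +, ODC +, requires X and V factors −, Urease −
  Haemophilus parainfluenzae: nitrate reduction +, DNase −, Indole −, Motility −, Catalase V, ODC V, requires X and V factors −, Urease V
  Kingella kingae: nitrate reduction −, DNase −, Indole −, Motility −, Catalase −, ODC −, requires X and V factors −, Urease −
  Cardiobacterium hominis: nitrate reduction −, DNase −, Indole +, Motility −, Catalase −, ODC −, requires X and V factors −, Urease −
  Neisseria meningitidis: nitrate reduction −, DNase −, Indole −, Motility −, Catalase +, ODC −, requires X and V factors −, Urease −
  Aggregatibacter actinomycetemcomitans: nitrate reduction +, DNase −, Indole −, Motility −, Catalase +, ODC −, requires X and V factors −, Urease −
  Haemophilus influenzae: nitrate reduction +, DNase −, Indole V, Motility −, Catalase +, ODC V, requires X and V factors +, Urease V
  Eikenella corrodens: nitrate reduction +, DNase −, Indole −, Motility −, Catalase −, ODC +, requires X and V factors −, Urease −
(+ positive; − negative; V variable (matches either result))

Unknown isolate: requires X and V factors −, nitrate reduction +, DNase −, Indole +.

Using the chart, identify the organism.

Indole +: excludes 7 organisms — 3 left.
DNase −: all 3 remaining candidates are consistent.
requires X and V factors −: excludes Haemophilus influenzae — 2 left.
nitrate reduction +: excludes Cardiobacterium hominis — 1 left.

Pasteurella multocida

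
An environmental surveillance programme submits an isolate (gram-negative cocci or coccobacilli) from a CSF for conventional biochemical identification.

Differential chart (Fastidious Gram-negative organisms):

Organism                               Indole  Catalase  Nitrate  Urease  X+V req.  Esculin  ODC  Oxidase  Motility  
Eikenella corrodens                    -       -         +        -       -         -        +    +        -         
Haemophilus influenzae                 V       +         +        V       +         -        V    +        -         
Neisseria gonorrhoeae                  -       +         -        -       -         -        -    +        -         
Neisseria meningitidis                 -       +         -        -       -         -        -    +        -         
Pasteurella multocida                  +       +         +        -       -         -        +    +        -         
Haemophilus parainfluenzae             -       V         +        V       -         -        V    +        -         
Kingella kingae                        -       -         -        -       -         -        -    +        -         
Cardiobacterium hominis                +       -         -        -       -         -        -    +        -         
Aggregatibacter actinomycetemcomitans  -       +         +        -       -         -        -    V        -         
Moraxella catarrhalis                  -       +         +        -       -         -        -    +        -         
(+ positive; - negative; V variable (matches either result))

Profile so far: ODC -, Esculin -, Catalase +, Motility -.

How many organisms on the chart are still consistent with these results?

6

ODC -: excludes Eikenella corrodens, Pasteurella multocida — 8 left.
Esculin -: all 8 remaining candidates are consistent.
Motility -: all 8 remaining candidates are consistent.
Catalase +: excludes Kingella kingae, Cardiobacterium hominis — 6 left.
Still consistent: Aggregatibacter actinomycetemcomitans, Haemophilus influenzae, Haemophilus parainfluenzae, Moraxella catarrhalis, Neisseria gonorrhoeae, Neisseria meningitidis.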